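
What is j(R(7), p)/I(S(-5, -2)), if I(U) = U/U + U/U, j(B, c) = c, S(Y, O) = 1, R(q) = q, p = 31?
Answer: 31/2 ≈ 15.500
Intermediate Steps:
I(U) = 2 (I(U) = 1 + 1 = 2)
j(R(7), p)/I(S(-5, -2)) = 31/2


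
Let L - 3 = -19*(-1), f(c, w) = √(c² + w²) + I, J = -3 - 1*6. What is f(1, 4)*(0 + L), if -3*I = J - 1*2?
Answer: 242/3 + 22*√17 ≈ 171.38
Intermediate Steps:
J = -9 (J = -3 - 6 = -9)
I = 11/3 (I = -(-9 - 1*2)/3 = -(-9 - 2)/3 = -⅓*(-11) = 11/3 ≈ 3.6667)
f(c, w) = 11/3 + √(c² + w²) (f(c, w) = √(c² + w²) + 11/3 = 11/3 + √(c² + w²))
L = 22 (L = 3 - 19*(-1) = 3 + 19 = 22)
f(1, 4)*(0 + L) = (11/3 + √(1² + 4²))*(0 + 22) = (11/3 + √(1 + 16))*22 = (11/3 + √17)*22 = 242/3 + 22*√17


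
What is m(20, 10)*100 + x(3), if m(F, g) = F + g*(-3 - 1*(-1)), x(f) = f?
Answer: 3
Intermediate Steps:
m(F, g) = F - 2*g (m(F, g) = F + g*(-3 + 1) = F + g*(-2) = F - 2*g)
m(20, 10)*100 + x(3) = (20 - 2*10)*100 + 3 = (20 - 20)*100 + 3 = 0*100 + 3 = 0 + 3 = 3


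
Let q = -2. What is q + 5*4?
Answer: 18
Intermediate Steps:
q + 5*4 = -2 + 5*4 = -2 + 20 = 18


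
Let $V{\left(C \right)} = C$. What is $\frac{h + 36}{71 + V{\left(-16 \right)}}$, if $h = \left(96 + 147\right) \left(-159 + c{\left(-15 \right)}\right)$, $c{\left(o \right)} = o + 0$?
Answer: $- \frac{42246}{55} \approx -768.11$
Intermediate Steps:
$c{\left(o \right)} = o$
$h = -42282$ ($h = \left(96 + 147\right) \left(-159 - 15\right) = 243 \left(-174\right) = -42282$)
$\frac{h + 36}{71 + V{\left(-16 \right)}} = \frac{-42282 + 36}{71 - 16} = - \frac{42246}{55}$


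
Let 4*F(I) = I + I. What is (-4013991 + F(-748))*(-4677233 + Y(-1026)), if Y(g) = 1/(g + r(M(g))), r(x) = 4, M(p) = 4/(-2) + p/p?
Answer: 19189195106004355/1022 ≈ 1.8776e+13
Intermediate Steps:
M(p) = -1 (M(p) = 4*(-½) + 1 = -2 + 1 = -1)
F(I) = I/2 (F(I) = (I + I)/4 = (2*I)/4 = I/2)
Y(g) = 1/(4 + g) (Y(g) = 1/(g + 4) = 1/(4 + g))
(-4013991 + F(-748))*(-4677233 + Y(-1026)) = (-4013991 + (½)*(-748))*(-4677233 + 1/(4 - 1026)) = (-4013991 - 374)*(-4677233 + 1/(-1022)) = -4014365*(-4677233 - 1/1022) = -4014365*(-4780132127/1022) = 19189195106004355/1022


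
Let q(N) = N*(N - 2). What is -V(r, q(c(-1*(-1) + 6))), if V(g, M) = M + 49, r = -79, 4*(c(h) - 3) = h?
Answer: -993/16 ≈ -62.063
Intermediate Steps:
c(h) = 3 + h/4
q(N) = N*(-2 + N)
V(g, M) = 49 + M
-V(r, q(c(-1*(-1) + 6))) = -(49 + (3 + (-1*(-1) + 6)/4)*(-2 + (3 + (-1*(-1) + 6)/4))) = -(49 + (3 + (1 + 6)/4)*(-2 + (3 + (1 + 6)/4))) = -(49 + (3 + (1/4)*7)*(-2 + (3 + (1/4)*7))) = -(49 + (3 + 7/4)*(-2 + (3 + 7/4))) = -(49 + 19*(-2 + 19/4)/4) = -(49 + (19/4)*(11/4)) = -(49 + 209/16) = -1*993/16 = -993/16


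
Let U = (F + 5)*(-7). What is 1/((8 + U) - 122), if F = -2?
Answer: -1/135 ≈ -0.0074074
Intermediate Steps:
U = -21 (U = (-2 + 5)*(-7) = 3*(-7) = -21)
1/((8 + U) - 122) = 1/((8 - 21) - 122) = 1/(-13 - 122) = 1/(-135) = -1/135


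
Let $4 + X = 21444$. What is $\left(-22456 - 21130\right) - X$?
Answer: $-65026$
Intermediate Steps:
$X = 21440$ ($X = -4 + 21444 = 21440$)
$\left(-22456 - 21130\right) - X = \left(-22456 - 21130\right) - 21440 = -43586 - 21440 = -65026$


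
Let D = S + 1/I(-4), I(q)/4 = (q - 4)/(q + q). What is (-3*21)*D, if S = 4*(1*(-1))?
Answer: 945/4 ≈ 236.25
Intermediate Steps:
I(q) = 2*(-4 + q)/q (I(q) = 4*((q - 4)/(q + q)) = 4*((-4 + q)/((2*q))) = 4*((-4 + q)*(1/(2*q))) = 4*((-4 + q)/(2*q)) = 2*(-4 + q)/q)
S = -4 (S = 4*(-1) = -4)
D = -15/4 (D = -4 + 1/(2 - 8/(-4)) = -4 + 1/(2 - 8*(-¼)) = -4 + 1/(2 + 2) = -4 + 1/4 = -4 + ¼ = -15/4 ≈ -3.7500)
(-3*21)*D = -3*21*(-15/4) = -63*(-15/4) = 945/4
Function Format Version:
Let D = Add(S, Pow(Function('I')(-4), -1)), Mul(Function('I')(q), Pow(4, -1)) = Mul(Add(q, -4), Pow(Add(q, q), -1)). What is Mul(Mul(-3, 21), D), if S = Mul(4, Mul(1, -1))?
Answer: Rational(945, 4) ≈ 236.25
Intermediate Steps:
Function('I')(q) = Mul(2, Pow(q, -1), Add(-4, q)) (Function('I')(q) = Mul(4, Mul(Add(q, -4), Pow(Add(q, q), -1))) = Mul(4, Mul(Add(-4, q), Pow(Mul(2, q), -1))) = Mul(4, Mul(Add(-4, q), Mul(Rational(1, 2), Pow(q, -1)))) = Mul(4, Mul(Rational(1, 2), Pow(q, -1), Add(-4, q))) = Mul(2, Pow(q, -1), Add(-4, q)))
S = -4 (S = Mul(4, -1) = -4)
D = Rational(-15, 4) (D = Add(-4, Pow(Add(2, Mul(-8, Pow(-4, -1))), -1)) = Add(-4, Pow(Add(2, Mul(-8, Rational(-1, 4))), -1)) = Add(-4, Pow(Add(2, 2), -1)) = Add(-4, Pow(4, -1)) = Add(-4, Rational(1, 4)) = Rational(-15, 4) ≈ -3.7500)
Mul(Mul(-3, 21), D) = Mul(Mul(-3, 21), Rational(-15, 4)) = Mul(-63, Rational(-15, 4)) = Rational(945, 4)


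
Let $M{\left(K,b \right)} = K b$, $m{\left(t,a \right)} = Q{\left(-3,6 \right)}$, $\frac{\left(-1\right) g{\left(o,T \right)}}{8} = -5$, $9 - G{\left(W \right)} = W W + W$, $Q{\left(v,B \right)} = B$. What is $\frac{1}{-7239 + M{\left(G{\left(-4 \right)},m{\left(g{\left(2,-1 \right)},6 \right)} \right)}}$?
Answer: $- \frac{1}{7257} \approx -0.0001378$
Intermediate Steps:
$G{\left(W \right)} = 9 - W - W^{2}$ ($G{\left(W \right)} = 9 - \left(W W + W\right) = 9 - \left(W^{2} + W\right) = 9 - \left(W + W^{2}\right) = 9 - W - W^{2}$)
$g{\left(o,T \right)} = 40$ ($g{\left(o,T \right)} = \left(-8\right) \left(-5\right) = 40$)
$m{\left(t,a \right)} = 6$
$\frac{1}{-7239 + M{\left(G{\left(-4 \right)},m{\left(g{\left(2,-1 \right)},6 \right)} \right)}} = \frac{1}{-7239 + \left(9 - -4 - \left(-4\right)^{2}\right) 6} = \frac{1}{-7239 + \left(9 + 4 - 16\right) 6} = \frac{1}{-7239 - 18} = \frac{1}{-7257} = - \frac{1}{7257}$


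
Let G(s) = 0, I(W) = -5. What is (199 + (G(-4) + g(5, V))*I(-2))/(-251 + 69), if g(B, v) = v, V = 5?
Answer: -87/91 ≈ -0.95604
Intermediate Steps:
(199 + (G(-4) + g(5, V))*I(-2))/(-251 + 69) = (199 + (0 + 5)*(-5))/(-251 + 69) = (199 + 5*(-5))/(-182) = (199 - 25)*(-1/182) = 174*(-1/182) = -87/91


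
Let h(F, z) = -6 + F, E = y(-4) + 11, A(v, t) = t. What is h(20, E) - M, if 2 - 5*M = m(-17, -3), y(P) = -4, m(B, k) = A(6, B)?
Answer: 51/5 ≈ 10.200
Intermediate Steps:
m(B, k) = B
E = 7 (E = -4 + 11 = 7)
M = 19/5 (M = 2/5 - 1/5*(-17) = 2/5 + 17/5 = 19/5 ≈ 3.8000)
h(20, E) - M = (-6 + 20) - 1*19/5 = 14 - 19/5 = 51/5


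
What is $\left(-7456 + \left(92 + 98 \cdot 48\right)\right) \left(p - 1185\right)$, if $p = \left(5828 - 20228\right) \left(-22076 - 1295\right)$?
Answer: $-895199631900$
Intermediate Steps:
$p = 336542400$ ($p = \left(-14400\right) \left(-23371\right) = 336542400$)
$\left(-7456 + \left(92 + 98 \cdot 48\right)\right) \left(p - 1185\right) = \left(-7456 + \left(92 + 98 \cdot 48\right)\right) \left(336542400 - 1185\right) = \left(-7456 + \left(92 + 4704\right)\right) 336541215 = \left(-7456 + 4796\right) 336541215 = \left(-2660\right) 336541215 = -895199631900$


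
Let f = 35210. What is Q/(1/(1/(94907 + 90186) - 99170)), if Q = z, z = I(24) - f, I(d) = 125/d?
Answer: 5169661097138745/1480744 ≈ 3.4913e+9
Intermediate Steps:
z = -844915/24 (z = 125/24 - 1*35210 = 125*(1/24) - 35210 = 125/24 - 35210 = -844915/24 ≈ -35205.)
Q = -844915/24 ≈ -35205.
Q/(1/(1/(94907 + 90186) - 99170)) = -(-41895110275/12 + 844915/(24*(94907 + 90186))) = -844915/(24*(1/(1/185093 - 99170))) = -844915/(24*(1/(-18355672809/185093))) = -844915/(24*(-185093/18355672809)) = -844915/24*(-18355672809/185093) = 5169661097138745/1480744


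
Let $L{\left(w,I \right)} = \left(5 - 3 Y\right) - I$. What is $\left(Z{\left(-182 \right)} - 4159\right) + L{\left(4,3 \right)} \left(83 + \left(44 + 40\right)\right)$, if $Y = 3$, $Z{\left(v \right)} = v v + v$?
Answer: $27614$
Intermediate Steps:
$Z{\left(v \right)} = v + v^{2}$ ($Z{\left(v \right)} = v^{2} + v = v + v^{2}$)
$L{\left(w,I \right)} = -4 - I$ ($L{\left(w,I \right)} = \left(5 - 9\right) - I = -4 - I$)
$\left(Z{\left(-182 \right)} - 4159\right) + L{\left(4,3 \right)} \left(83 + \left(44 + 40\right)\right) = \left(- 182 \left(1 - 182\right) - 4159\right) + \left(-4 - 3\right) \left(83 + \left(44 + 40\right)\right) = \left(\left(-182\right) \left(-181\right) - 4159\right) + \left(-4 - 3\right) \left(83 + 84\right) = \left(32942 - 4159\right) - 1169 = 28783 - 1169 = 27614$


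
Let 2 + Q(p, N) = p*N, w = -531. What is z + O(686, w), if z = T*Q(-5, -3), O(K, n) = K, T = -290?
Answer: -3084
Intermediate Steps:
Q(p, N) = -2 + N*p (Q(p, N) = -2 + p*N = -2 + N*p)
z = -3770 (z = -290*(-2 - 3*(-5)) = -290*(-2 + 15) = -290*13 = -3770)
z + O(686, w) = -3770 + 686 = -3084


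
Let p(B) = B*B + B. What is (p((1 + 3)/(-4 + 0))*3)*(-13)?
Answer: 0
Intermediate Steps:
p(B) = B + B² (p(B) = B² + B = B + B²)
(p((1 + 3)/(-4 + 0))*3)*(-13) = ((((1 + 3)/(-4 + 0))*(1 + (1 + 3)/(-4 + 0)))*3)*(-13) = (((4/(-4))*(1 + 4/(-4)))*3)*(-13) = (((4*(-¼))*(1 + 4*(-¼)))*3)*(-13) = (-(1 - 1)*3)*(-13) = (-1*0*3)*(-13) = (0*3)*(-13) = 0*(-13) = 0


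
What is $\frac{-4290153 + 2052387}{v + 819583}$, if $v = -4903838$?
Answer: $\frac{2237766}{4084255} \approx 0.5479$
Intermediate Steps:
$\frac{-4290153 + 2052387}{v + 819583} = \frac{-4290153 + 2052387}{-4903838 + 819583} = - \frac{2237766}{-4084255} = \left(-2237766\right) \left(- \frac{1}{4084255}\right) = \frac{2237766}{4084255}$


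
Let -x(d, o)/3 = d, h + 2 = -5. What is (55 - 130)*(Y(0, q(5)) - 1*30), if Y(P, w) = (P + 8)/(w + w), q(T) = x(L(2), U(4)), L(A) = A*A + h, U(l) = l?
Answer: 6650/3 ≈ 2216.7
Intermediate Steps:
h = -7 (h = -2 - 5 = -7)
L(A) = -7 + A² (L(A) = A*A - 7 = A² - 7 = -7 + A²)
x(d, o) = -3*d
q(T) = 9 (q(T) = -3*(-7 + 2²) = -3*(-7 + 4) = -3*(-3) = 9)
Y(P, w) = (8 + P)/(2*w) (Y(P, w) = (8 + P)/((2*w)) = (8 + P)*(1/(2*w)) = (8 + P)/(2*w))
(55 - 130)*(Y(0, q(5)) - 1*30) = (55 - 130)*((½)*(8 + 0)/9 - 1*30) = -75*((½)*(⅑)*8 - 30) = -75*(4/9 - 30) = -75*(-266/9) = 6650/3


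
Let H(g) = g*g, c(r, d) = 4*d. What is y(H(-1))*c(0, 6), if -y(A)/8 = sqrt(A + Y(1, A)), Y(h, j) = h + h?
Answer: -192*sqrt(3) ≈ -332.55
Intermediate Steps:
Y(h, j) = 2*h
H(g) = g**2
y(A) = -8*sqrt(2 + A) (y(A) = -8*sqrt(A + 2*1) = -8*sqrt(A + 2) = -8*sqrt(2 + A))
y(H(-1))*c(0, 6) = (-8*sqrt(2 + (-1)**2))*(4*6) = -8*sqrt(2 + 1)*24 = -8*sqrt(3)*24 = -192*sqrt(3)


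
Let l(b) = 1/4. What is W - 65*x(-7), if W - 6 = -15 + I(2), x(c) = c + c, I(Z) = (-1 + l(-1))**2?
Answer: 14425/16 ≈ 901.56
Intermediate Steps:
l(b) = 1/4 (l(b) = 1*(1/4) = 1/4)
I(Z) = 9/16 (I(Z) = (-1 + 1/4)**2 = (-3/4)**2 = 9/16)
x(c) = 2*c
W = -135/16 (W = 6 + (-15 + 9/16) = 6 - 231/16 = -135/16 ≈ -8.4375)
W - 65*x(-7) = -135/16 - 130*(-7) = -135/16 - 65*(-14) = -135/16 + 910 = 14425/16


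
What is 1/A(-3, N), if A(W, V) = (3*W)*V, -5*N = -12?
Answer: -5/108 ≈ -0.046296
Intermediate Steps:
N = 12/5 (N = -⅕*(-12) = 12/5 ≈ 2.4000)
A(W, V) = 3*V*W
1/A(-3, N) = 1/(3*(12/5)*(-3)) = 1/(-108/5) = -5/108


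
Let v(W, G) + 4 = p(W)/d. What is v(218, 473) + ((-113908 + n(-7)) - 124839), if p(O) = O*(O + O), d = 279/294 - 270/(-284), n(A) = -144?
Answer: -1248185063/6609 ≈ -1.8886e+5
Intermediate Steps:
d = 6609/3479 (d = 279*(1/294) - 270*(-1/284) = 93/98 + 135/142 = 6609/3479 ≈ 1.8997)
p(O) = 2*O**2 (p(O) = O*(2*O) = 2*O**2)
v(W, G) = -4 + 6958*W**2/6609 (v(W, G) = -4 + (2*W**2)/(6609/3479) = -4 + (2*W**2)*(3479/6609) = -4 + 6958*W**2/6609)
v(218, 473) + ((-113908 + n(-7)) - 124839) = (-4 + (6958/6609)*218**2) + ((-113908 - 144) - 124839) = (-4 + (6958/6609)*47524) + (-114052 - 124839) = (-4 + 330671992/6609) - 238891 = 330645556/6609 - 238891 = -1248185063/6609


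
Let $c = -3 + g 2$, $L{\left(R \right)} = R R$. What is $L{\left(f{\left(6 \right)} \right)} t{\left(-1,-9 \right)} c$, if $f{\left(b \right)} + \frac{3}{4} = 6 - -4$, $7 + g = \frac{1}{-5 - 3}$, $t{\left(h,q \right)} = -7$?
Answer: $\frac{661227}{64} \approx 10332.0$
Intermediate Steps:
$g = - \frac{57}{8}$ ($g = -7 + \frac{1}{-5 - 3} = -7 + \frac{1}{-8} = -7 - \frac{1}{8} = - \frac{57}{8} \approx -7.125$)
$f{\left(b \right)} = \frac{37}{4}$ ($f{\left(b \right)} = - \frac{3}{4} + \left(6 - -4\right) = - \frac{3}{4} + \left(6 + 4\right) = - \frac{3}{4} + 10 = \frac{37}{4}$)
$L{\left(R \right)} = R^{2}$
$c = - \frac{69}{4}$ ($c = -3 - \frac{57}{4} = - \frac{69}{4} \approx -17.25$)
$L{\left(f{\left(6 \right)} \right)} t{\left(-1,-9 \right)} c = \left(\frac{37}{4}\right)^{2} \left(-7\right) \left(- \frac{69}{4}\right) = \frac{1369}{16} \left(-7\right) \left(- \frac{69}{4}\right) = \left(- \frac{9583}{16}\right) \left(- \frac{69}{4}\right) = \frac{661227}{64}$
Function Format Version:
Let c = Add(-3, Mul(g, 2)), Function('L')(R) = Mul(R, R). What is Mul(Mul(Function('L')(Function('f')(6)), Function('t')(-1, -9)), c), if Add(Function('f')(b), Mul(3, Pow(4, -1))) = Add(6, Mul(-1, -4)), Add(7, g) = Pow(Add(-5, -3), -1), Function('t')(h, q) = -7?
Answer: Rational(661227, 64) ≈ 10332.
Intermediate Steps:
g = Rational(-57, 8) (g = Add(-7, Pow(Add(-5, -3), -1)) = Add(-7, Pow(-8, -1)) = Add(-7, Rational(-1, 8)) = Rational(-57, 8) ≈ -7.1250)
Function('f')(b) = Rational(37, 4) (Function('f')(b) = Add(Rational(-3, 4), Add(6, Mul(-1, -4))) = Add(Rational(-3, 4), Add(6, 4)) = Add(Rational(-3, 4), 10) = Rational(37, 4))
Function('L')(R) = Pow(R, 2)
c = Rational(-69, 4) (c = Add(-3, Mul(Rational(-57, 8), 2)) = Add(-3, Rational(-57, 4)) = Rational(-69, 4) ≈ -17.250)
Mul(Mul(Function('L')(Function('f')(6)), Function('t')(-1, -9)), c) = Mul(Mul(Pow(Rational(37, 4), 2), -7), Rational(-69, 4)) = Mul(Mul(Rational(1369, 16), -7), Rational(-69, 4)) = Mul(Rational(-9583, 16), Rational(-69, 4)) = Rational(661227, 64)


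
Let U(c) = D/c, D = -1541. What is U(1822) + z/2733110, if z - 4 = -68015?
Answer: -1083909638/1244931605 ≈ -0.87066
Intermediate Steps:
z = -68011 (z = 4 - 68015 = -68011)
U(c) = -1541/c
U(1822) + z/2733110 = -1541/1822 - 68011/2733110 = -1083909638/1244931605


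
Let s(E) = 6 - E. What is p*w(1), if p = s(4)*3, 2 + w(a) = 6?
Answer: 24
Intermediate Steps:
w(a) = 4 (w(a) = -2 + 6 = 4)
p = 6 (p = (6 - 1*4)*3 = (6 - 4)*3 = 2*3 = 6)
p*w(1) = 6*4 = 24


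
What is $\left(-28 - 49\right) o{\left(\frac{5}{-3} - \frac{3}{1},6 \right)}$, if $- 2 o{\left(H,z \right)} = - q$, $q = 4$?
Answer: $-154$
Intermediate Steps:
$o{\left(H,z \right)} = 2$ ($o{\left(H,z \right)} = - \frac{\left(-1\right) 4}{2} = \left(- \frac{1}{2}\right) \left(-4\right) = 2$)
$\left(-28 - 49\right) o{\left(\frac{5}{-3} - \frac{3}{1},6 \right)} = \left(-28 - 49\right) 2 = \left(-77\right) 2 = -154$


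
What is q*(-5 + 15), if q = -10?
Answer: -100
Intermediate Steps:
q*(-5 + 15) = -10*(-5 + 15) = -10*10 = -100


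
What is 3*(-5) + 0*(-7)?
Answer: -15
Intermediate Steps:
3*(-5) + 0*(-7) = -15 + 0 = -15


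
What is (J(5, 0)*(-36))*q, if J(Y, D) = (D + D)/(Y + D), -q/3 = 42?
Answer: 0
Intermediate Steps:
q = -126 (q = -3*42 = -126)
J(Y, D) = 2*D/(D + Y) (J(Y, D) = (2*D)/(D + Y) = 2*D/(D + Y))
(J(5, 0)*(-36))*q = ((2*0/(0 + 5))*(-36))*(-126) = ((2*0/5)*(-36))*(-126) = ((2*0*(1/5))*(-36))*(-126) = (0*(-36))*(-126) = 0*(-126) = 0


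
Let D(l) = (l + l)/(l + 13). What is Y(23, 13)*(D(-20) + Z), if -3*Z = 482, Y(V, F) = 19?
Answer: -61826/21 ≈ -2944.1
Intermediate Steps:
Z = -482/3 (Z = -1/3*482 = -482/3 ≈ -160.67)
D(l) = 2*l/(13 + l) (D(l) = (2*l)/(13 + l) = 2*l/(13 + l))
Y(23, 13)*(D(-20) + Z) = 19*(2*(-20)/(13 - 20) - 482/3) = 19*(2*(-20)/(-7) - 482/3) = 19*(2*(-20)*(-1/7) - 482/3) = 19*(40/7 - 482/3) = 19*(-3254/21) = -61826/21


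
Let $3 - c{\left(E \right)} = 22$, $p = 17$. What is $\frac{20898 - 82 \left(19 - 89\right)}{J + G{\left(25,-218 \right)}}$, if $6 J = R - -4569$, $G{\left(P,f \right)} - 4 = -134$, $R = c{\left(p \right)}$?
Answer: $\frac{79914}{1885} \approx 42.395$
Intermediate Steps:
$c{\left(E \right)} = -19$ ($c{\left(E \right)} = 3 - 22 = -19$)
$R = -19$
$G{\left(P,f \right)} = -130$ ($G{\left(P,f \right)} = 4 - 134 = -130$)
$J = \frac{2275}{3}$ ($J = \frac{-19 - -4569}{6} = \frac{-19 + 4569}{6} = \frac{1}{6} \cdot 4550 = \frac{2275}{3} \approx 758.33$)
$\frac{20898 - 82 \left(19 - 89\right)}{J + G{\left(25,-218 \right)}} = \frac{20898 - 82 \left(19 - 89\right)}{\frac{2275}{3} - 130} = \frac{20898 - -5740}{\frac{1885}{3}} = \left(20898 + 5740\right) \frac{3}{1885} = 26638 \cdot \frac{3}{1885} = \frac{79914}{1885}$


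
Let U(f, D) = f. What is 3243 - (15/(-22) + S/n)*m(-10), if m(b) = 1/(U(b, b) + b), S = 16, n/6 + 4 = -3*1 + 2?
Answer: 21403399/6600 ≈ 3242.9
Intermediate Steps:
n = -30 (n = -24 + 6*(-3*1 + 2) = -24 + 6*(-3 + 2) = -24 + 6*(-1) = -24 - 6 = -30)
m(b) = 1/(2*b) (m(b) = 1/(b + b) = 1/(2*b))
3243 - (15/(-22) + S/n)*m(-10) = 3243 - (15/(-22) + 16/(-30))*(1/2)/(-10) = 3243 - (15*(-1/22) + 16*(-1/30))*(1/2)*(-1/10) = 3243 - (-15/22 - 8/15)*(-1)/20 = 3243 - (-401)*(-1)/(330*20) = 3243 - 1*401/6600 = 3243 - 401/6600 = 21403399/6600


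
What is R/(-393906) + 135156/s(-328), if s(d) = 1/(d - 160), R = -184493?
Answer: -25980514371475/393906 ≈ -6.5956e+7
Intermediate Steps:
s(d) = 1/(-160 + d)
R/(-393906) + 135156/s(-328) = -184493/(-393906) + 135156/(1/(-160 - 328)) = -184493*(-1/393906) + 135156/(1/(-488)) = 184493/393906 + 135156/(-1/488) = 184493/393906 + 135156*(-488) = 184493/393906 - 65956128 = -25980514371475/393906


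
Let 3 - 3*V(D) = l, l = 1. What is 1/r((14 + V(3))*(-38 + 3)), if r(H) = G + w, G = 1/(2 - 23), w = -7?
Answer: -21/148 ≈ -0.14189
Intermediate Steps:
G = -1/21 (G = 1/(-21) = -1/21 ≈ -0.047619)
V(D) = ⅔ (V(D) = 1 - ⅓*1 = 1 - ⅓ = ⅔)
r(H) = -148/21 (r(H) = -1/21 - 7 = -148/21)
1/r((14 + V(3))*(-38 + 3)) = 1/(-148/21) = -21/148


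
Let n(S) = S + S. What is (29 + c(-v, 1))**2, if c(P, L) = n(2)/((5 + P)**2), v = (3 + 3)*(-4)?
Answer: 595018449/707281 ≈ 841.28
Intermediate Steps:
n(S) = 2*S
v = -24 (v = 6*(-4) = -24)
c(P, L) = 4/(5 + P)**2 (c(P, L) = (2*2)/((5 + P)**2) = 4/(5 + P)**2)
(29 + c(-v, 1))**2 = (29 + 4/(5 - 1*(-24))**2)**2 = (29 + 4/(5 + 24)**2)**2 = (29 + 4/29**2)**2 = (29 + 4*(1/841))**2 = (29 + 4/841)**2 = (24393/841)**2 = 595018449/707281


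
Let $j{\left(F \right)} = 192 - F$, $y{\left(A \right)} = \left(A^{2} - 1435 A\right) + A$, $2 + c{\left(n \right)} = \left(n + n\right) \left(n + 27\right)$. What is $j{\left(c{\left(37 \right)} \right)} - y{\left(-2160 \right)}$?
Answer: $-7767582$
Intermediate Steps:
$c{\left(n \right)} = -2 + 2 n \left(27 + n\right)$ ($c{\left(n \right)} = -2 + \left(n + n\right) \left(n + 27\right) = -2 + 2 n \left(27 + n\right)$)
$y{\left(A \right)} = A^{2} - 1434 A$
$j{\left(c{\left(37 \right)} \right)} - y{\left(-2160 \right)} = \left(192 - \left(-2 + 2 \cdot 37^{2} + 54 \cdot 37\right)\right) - - 2160 \left(-1434 - 2160\right) = \left(192 - \left(-2 + 2 \cdot 1369 + 1998\right)\right) - \left(-2160\right) \left(-3594\right) = \left(192 - \left(-2 + 2738 + 1998\right)\right) - 7763040 = \left(192 - 4734\right) - 7763040 = -4542 - 7763040 = -7767582$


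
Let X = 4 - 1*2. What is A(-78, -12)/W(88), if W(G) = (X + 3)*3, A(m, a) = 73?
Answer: 73/15 ≈ 4.8667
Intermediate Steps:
X = 2 (X = 4 - 2 = 2)
W(G) = 15 (W(G) = (2 + 3)*3 = 5*3 = 15)
A(-78, -12)/W(88) = 73/15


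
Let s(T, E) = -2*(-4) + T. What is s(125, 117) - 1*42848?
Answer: -42715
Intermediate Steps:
s(T, E) = 8 + T
s(125, 117) - 1*42848 = (8 + 125) - 1*42848 = 133 - 42848 = -42715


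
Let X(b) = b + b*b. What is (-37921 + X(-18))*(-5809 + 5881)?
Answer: -2708280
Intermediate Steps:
X(b) = b + b²
(-37921 + X(-18))*(-5809 + 5881) = (-37921 - 18*(1 - 18))*(-5809 + 5881) = (-37921 - 18*(-17))*72 = (-37921 + 306)*72 = -37615*72 = -2708280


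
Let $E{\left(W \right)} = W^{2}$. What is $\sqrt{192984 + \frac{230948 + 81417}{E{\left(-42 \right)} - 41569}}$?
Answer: $\frac{\sqrt{12230350165111}}{7961} \approx 439.29$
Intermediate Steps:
$\sqrt{192984 + \frac{230948 + 81417}{E{\left(-42 \right)} - 41569}} = \sqrt{192984 + \frac{230948 + 81417}{\left(-42\right)^{2} - 41569}} = \sqrt{192984 + \frac{312365}{1764 - 41569}} = \sqrt{192984 + \frac{312365}{-39805}} = \sqrt{192984 + 312365 \left(- \frac{1}{39805}\right)} = \sqrt{192984 - \frac{62473}{7961}} = \sqrt{\frac{1536283151}{7961}} = \frac{\sqrt{12230350165111}}{7961}$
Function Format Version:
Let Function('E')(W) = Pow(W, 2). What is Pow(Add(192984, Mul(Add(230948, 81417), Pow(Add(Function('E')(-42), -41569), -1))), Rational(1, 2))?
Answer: Mul(Rational(1, 7961), Pow(12230350165111, Rational(1, 2))) ≈ 439.29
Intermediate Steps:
Pow(Add(192984, Mul(Add(230948, 81417), Pow(Add(Function('E')(-42), -41569), -1))), Rational(1, 2)) = Pow(Add(192984, Mul(Add(230948, 81417), Pow(Add(Pow(-42, 2), -41569), -1))), Rational(1, 2)) = Pow(Add(192984, Mul(312365, Pow(Add(1764, -41569), -1))), Rational(1, 2)) = Pow(Add(192984, Mul(312365, Pow(-39805, -1))), Rational(1, 2)) = Pow(Add(192984, Mul(312365, Rational(-1, 39805))), Rational(1, 2)) = Pow(Add(192984, Rational(-62473, 7961)), Rational(1, 2)) = Pow(Rational(1536283151, 7961), Rational(1, 2)) = Mul(Rational(1, 7961), Pow(12230350165111, Rational(1, 2)))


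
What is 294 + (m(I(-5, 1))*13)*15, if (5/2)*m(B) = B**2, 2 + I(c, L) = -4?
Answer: 3102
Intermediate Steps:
I(c, L) = -6 (I(c, L) = -2 - 4 = -6)
m(B) = 2*B**2/5
294 + (m(I(-5, 1))*13)*15 = 294 + (((2/5)*(-6)**2)*13)*15 = 294 + (((2/5)*36)*13)*15 = 294 + ((72/5)*13)*15 = 294 + (936/5)*15 = 294 + 2808 = 3102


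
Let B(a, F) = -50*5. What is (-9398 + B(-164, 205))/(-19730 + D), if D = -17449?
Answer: 1072/4131 ≈ 0.25950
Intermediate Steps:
B(a, F) = -250
(-9398 + B(-164, 205))/(-19730 + D) = (-9398 - 250)/(-19730 - 17449) = -9648/(-37179) = -9648*(-1/37179) = 1072/4131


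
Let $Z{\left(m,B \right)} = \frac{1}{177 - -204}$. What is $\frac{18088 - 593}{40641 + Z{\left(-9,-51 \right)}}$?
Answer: $\frac{6665595}{15484222} \approx 0.43048$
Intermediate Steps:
$Z{\left(m,B \right)} = \frac{1}{381}$ ($Z{\left(m,B \right)} = \frac{1}{177 + 204} = \frac{1}{381}$)
$\frac{18088 - 593}{40641 + Z{\left(-9,-51 \right)}} = \frac{18088 - 593}{40641 + \frac{1}{381}} = \frac{17495}{\frac{15484222}{381}} = 17495 \cdot \frac{381}{15484222} = \frac{6665595}{15484222}$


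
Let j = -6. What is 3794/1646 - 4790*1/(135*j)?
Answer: 547874/66663 ≈ 8.2186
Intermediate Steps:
3794/1646 - 4790*1/(135*j) = 3794/1646 - 4790/(-9*(-15)*(-6)) = 3794*(1/1646) - 4790/(135*(-6)) = 1897/823 - 4790/(-810) = 1897/823 - 4790*(-1/810) = 1897/823 + 479/81 = 547874/66663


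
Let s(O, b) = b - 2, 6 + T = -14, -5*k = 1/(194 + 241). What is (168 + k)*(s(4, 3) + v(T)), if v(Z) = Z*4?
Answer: -28866521/2175 ≈ -13272.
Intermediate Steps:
k = -1/2175 (k = -1/(5*(194 + 241)) = -⅕/435 = -⅕*1/435 = -1/2175 ≈ -0.00045977)
T = -20 (T = -6 - 14 = -20)
s(O, b) = -2 + b
v(Z) = 4*Z
(168 + k)*(s(4, 3) + v(T)) = (168 - 1/2175)*((-2 + 3) + 4*(-20)) = 365399*(1 - 80)/2175 = (365399/2175)*(-79) = -28866521/2175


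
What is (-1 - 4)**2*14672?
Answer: 366800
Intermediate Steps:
(-1 - 4)**2*14672 = (-5)**2*14672 = 25*14672 = 366800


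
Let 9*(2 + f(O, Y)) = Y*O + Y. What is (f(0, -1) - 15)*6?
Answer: -308/3 ≈ -102.67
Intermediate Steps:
f(O, Y) = -2 + Y/9 + O*Y/9 (f(O, Y) = -2 + (Y*O + Y)/9 = -2 + (O*Y + Y)/9 = -2 + (Y + O*Y)/9 = -2 + (Y/9 + O*Y/9) = -2 + Y/9 + O*Y/9)
(f(0, -1) - 15)*6 = ((-2 + (⅑)*(-1) + (⅑)*0*(-1)) - 15)*6 = ((-2 - ⅑ + 0) - 15)*6 = (-19/9 - 15)*6 = -154/9*6 = -308/3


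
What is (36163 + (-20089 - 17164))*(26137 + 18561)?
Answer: -48720820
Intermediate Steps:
(36163 + (-20089 - 17164))*(26137 + 18561) = (36163 - 37253)*44698 = -1090*44698 = -48720820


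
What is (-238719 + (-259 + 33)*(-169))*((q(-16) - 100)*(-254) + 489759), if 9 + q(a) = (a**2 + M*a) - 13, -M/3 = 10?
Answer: -66935846575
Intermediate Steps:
M = -30 (M = -3*10 = -30)
q(a) = -22 + a**2 - 30*a (q(a) = -9 + ((a**2 - 30*a) - 13) = -9 + (-13 + a**2 - 30*a) = -22 + a**2 - 30*a)
(-238719 + (-259 + 33)*(-169))*((q(-16) - 100)*(-254) + 489759) = (-238719 + (-259 + 33)*(-169))*(((-22 + (-16)**2 - 30*(-16)) - 100)*(-254) + 489759) = (-238719 - 226*(-169))*(((-22 + 256 + 480) - 100)*(-254) + 489759) = (-238719 + 38194)*((714 - 100)*(-254) + 489759) = -200525*(614*(-254) + 489759) = -200525*(-155956 + 489759) = -200525*333803 = -66935846575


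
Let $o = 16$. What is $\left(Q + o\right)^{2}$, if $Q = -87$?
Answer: $5041$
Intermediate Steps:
$\left(Q + o\right)^{2} = \left(-87 + 16\right)^{2} = \left(-71\right)^{2} = 5041$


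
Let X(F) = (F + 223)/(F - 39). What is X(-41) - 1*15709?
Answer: -628451/40 ≈ -15711.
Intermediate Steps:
X(F) = (223 + F)/(-39 + F)
X(-41) - 1*15709 = (223 - 41)/(-39 - 41) - 1*15709 = 182/(-80) - 15709 = -1/80*182 - 15709 = -91/40 - 15709 = -628451/40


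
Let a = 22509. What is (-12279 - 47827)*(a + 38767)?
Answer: -3683055256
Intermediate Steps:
(-12279 - 47827)*(a + 38767) = (-12279 - 47827)*(22509 + 38767) = -60106*61276 = -3683055256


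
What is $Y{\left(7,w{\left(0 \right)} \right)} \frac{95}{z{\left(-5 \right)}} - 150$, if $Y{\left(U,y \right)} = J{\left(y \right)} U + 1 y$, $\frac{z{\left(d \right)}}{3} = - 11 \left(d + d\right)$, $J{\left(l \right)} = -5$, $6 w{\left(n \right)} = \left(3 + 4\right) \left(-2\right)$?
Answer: $- \frac{15914}{99} \approx -160.75$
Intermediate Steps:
$w{\left(n \right)} = - \frac{7}{3}$ ($w{\left(n \right)} = \frac{\left(3 + 4\right) \left(-2\right)}{6} = \frac{7 \left(-2\right)}{6} = \frac{1}{6} \left(-14\right) = - \frac{7}{3}$)
$z{\left(d \right)} = - 66 d$ ($z{\left(d \right)} = 3 \left(- 11 \left(d + d\right)\right) = 3 \left(- 11 \cdot 2 d\right) = 3 \left(- 22 d\right) = - 66 d$)
$Y{\left(U,y \right)} = y - 5 U$ ($Y{\left(U,y \right)} = - 5 U + 1 y = - 5 U + y = y - 5 U$)
$Y{\left(7,w{\left(0 \right)} \right)} \frac{95}{z{\left(-5 \right)}} - 150 = \left(- \frac{7}{3} - 35\right) \frac{95}{\left(-66\right) \left(-5\right)} - 150 = \left(- \frac{7}{3} - 35\right) \frac{95}{330} - 150 = - \frac{112 \cdot 95 \cdot \frac{1}{330}}{3} - 150 = \left(- \frac{112}{3}\right) \frac{19}{66} - 150 = - \frac{1064}{99} - 150 = - \frac{15914}{99}$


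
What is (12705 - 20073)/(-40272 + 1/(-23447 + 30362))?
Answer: 50949720/278480879 ≈ 0.18296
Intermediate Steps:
(12705 - 20073)/(-40272 + 1/(-23447 + 30362)) = -7368/(-40272 + 1/6915) = -7368/(-278480879/6915) = -7368*(-6915/278480879) = 50949720/278480879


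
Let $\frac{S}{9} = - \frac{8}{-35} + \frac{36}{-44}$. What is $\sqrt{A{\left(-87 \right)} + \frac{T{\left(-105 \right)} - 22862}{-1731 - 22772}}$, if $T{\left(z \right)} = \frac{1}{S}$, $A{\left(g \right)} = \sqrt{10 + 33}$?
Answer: $\frac{\sqrt{259795296510631 + 278440717290849 \sqrt{43}}}{16686543} \approx 2.7369$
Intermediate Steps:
$A{\left(g \right)} = \sqrt{43}$
$S = - \frac{2043}{385}$ ($S = 9 \left(- \frac{8}{-35} + \frac{36}{-44}\right) = 9 \left(\left(-8\right) \left(- \frac{1}{35}\right) + 36 \left(- \frac{1}{44}\right)\right) = 9 \left(\frac{8}{35} - \frac{9}{11}\right) = 9 \left(- \frac{227}{385}\right) = - \frac{2043}{385} \approx -5.3065$)
$T{\left(z \right)} = - \frac{385}{2043}$ ($T{\left(z \right)} = \frac{1}{- \frac{2043}{385}} = - \frac{385}{2043}$)
$\sqrt{A{\left(-87 \right)} + \frac{T{\left(-105 \right)} - 22862}{-1731 - 22772}} = \sqrt{\sqrt{43} + \frac{- \frac{385}{2043} - 22862}{-1731 - 22772}} = \sqrt{\sqrt{43} - \frac{46707451}{2043 \left(-24503\right)}} = \sqrt{\sqrt{43} - - \frac{46707451}{50059629}} = \sqrt{\sqrt{43} + \frac{46707451}{50059629}} = \sqrt{\frac{46707451}{50059629} + \sqrt{43}}$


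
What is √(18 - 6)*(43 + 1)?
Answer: 88*√3 ≈ 152.42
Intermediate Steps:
√(18 - 6)*(43 + 1) = √12*44 = (2*√3)*44 = 88*√3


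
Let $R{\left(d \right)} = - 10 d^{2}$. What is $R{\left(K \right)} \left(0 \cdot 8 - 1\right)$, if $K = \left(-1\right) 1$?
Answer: $10$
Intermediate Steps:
$K = -1$
$R{\left(K \right)} \left(0 \cdot 8 - 1\right) = - 10 \left(-1\right)^{2} \left(0 \cdot 8 - 1\right) = \left(-10\right) 1 \left(0 - 1\right) = \left(-10\right) \left(-1\right) = 10$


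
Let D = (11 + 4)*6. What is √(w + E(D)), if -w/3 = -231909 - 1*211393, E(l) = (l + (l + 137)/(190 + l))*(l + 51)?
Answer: 37*√19223610/140 ≈ 1158.8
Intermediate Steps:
D = 90 (D = 15*6 = 90)
E(l) = (51 + l)*(l + (137 + l)/(190 + l)) (E(l) = (l + (137 + l)/(190 + l))*(51 + l) = (51 + l)*(l + (137 + l)/(190 + l)))
w = 1329906 (w = -3*(-231909 - 1*211393) = -3*(-231909 - 211393) = -3*(-443302) = 1329906)
√(w + E(D)) = √(1329906 + (6987 + 90³ + 242*90² + 9878*90)/(190 + 90)) = √(1329906 + (6987 + 729000 + 242*8100 + 889020)/280) = √(1329906 + (6987 + 729000 + 1960200 + 889020)/280) = √(1329906 + (1/280)*3585207) = √(1329906 + 3585207/280) = √(375958887/280) = 37*√19223610/140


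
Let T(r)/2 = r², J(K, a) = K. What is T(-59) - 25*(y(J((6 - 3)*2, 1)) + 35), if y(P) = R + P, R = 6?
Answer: 5787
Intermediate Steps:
y(P) = 6 + P
T(r) = 2*r²
T(-59) - 25*(y(J((6 - 3)*2, 1)) + 35) = 2*(-59)² - 25*((6 + (6 - 3)*2) + 35) = 2*3481 - 25*((6 + 3*2) + 35) = 6962 - 25*((6 + 6) + 35) = 6962 - 25*(12 + 35) = 6962 - 25*47 = 6962 - 1175 = 5787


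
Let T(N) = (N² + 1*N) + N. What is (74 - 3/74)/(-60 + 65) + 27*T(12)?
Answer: 1683793/370 ≈ 4550.8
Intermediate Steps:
T(N) = N² + 2*N (T(N) = (N² + N) + N = (N + N²) + N = N² + 2*N)
(74 - 3/74)/(-60 + 65) + 27*T(12) = (74 - 3/74)/(-60 + 65) + 27*(12*(2 + 12)) = (74 - 3*1/74)/5 + 27*(12*14) = (74 - 3/74)*(⅕) + 27*168 = (5473/74)*(⅕) + 4536 = 5473/370 + 4536 = 1683793/370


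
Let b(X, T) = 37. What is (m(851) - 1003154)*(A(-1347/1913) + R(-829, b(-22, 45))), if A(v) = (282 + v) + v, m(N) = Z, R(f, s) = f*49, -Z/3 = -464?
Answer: 77307176656162/1913 ≈ 4.0411e+10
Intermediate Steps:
Z = 1392 (Z = -3*(-464) = 1392)
R(f, s) = 49*f
m(N) = 1392
A(v) = 282 + 2*v
(m(851) - 1003154)*(A(-1347/1913) + R(-829, b(-22, 45))) = (1392 - 1003154)*((282 + 2*(-1347/1913)) + 49*(-829)) = -1001762*((282 + 2*(-1347*1/1913)) - 40621) = -1001762*((282 + 2*(-1347/1913)) - 40621) = -1001762*((282 - 2694/1913) - 40621) = -1001762*(536772/1913 - 40621) = -1001762*(-77171201/1913) = 77307176656162/1913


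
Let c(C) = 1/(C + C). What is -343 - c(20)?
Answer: -13721/40 ≈ -343.02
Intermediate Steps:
c(C) = 1/(2*C)
-343 - c(20) = -343 - 1/(2*20) = -343 - 1*1/40 = -343 - 1/40 = -13721/40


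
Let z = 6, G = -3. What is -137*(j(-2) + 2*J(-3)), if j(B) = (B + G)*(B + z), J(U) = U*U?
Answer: 274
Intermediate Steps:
J(U) = U**2
j(B) = (-3 + B)*(6 + B) (j(B) = (B - 3)*(B + 6) = (-3 + B)*(6 + B))
-137*(j(-2) + 2*J(-3)) = -137*((-18 + (-2)**2 + 3*(-2)) + 2*(-3)**2) = -137*((-18 + 4 - 6) + 2*9) = -137*(-20 + 18) = -137*(-2) = 274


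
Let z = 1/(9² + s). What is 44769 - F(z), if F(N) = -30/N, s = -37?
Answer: 46089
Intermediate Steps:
z = 1/44 (z = 1/(9² - 37) = 1/(81 - 37) = 1/44 ≈ 0.022727)
44769 - F(z) = 44769 - (-30)/1/44 = 44769 - (-30)*44 = 44769 - 1*(-1320) = 44769 + 1320 = 46089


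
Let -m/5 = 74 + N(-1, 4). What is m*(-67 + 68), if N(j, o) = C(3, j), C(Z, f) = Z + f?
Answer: -380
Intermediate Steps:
N(j, o) = 3 + j
m = -380 (m = -5*(74 + (3 - 1)) = -5*(74 + 2) = -5*76 = -380)
m*(-67 + 68) = -380*(-67 + 68) = -380*1 = -380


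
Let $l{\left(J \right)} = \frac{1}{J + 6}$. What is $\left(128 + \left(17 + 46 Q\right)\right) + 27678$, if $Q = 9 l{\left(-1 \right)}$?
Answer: $\frac{139529}{5} \approx 27906.0$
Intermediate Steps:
$l{\left(J \right)} = \frac{1}{6 + J}$
$Q = \frac{9}{5}$ ($Q = \frac{9}{6 - 1} = \frac{9}{5} \approx 1.8$)
$\left(128 + \left(17 + 46 Q\right)\right) + 27678 = \left(128 + \left(17 + 46 \cdot \frac{9}{5}\right)\right) + 27678 = \left(128 + \left(17 + \frac{414}{5}\right)\right) + 27678 = \left(128 + \frac{499}{5}\right) + 27678 = \frac{1139}{5} + 27678 = \frac{139529}{5}$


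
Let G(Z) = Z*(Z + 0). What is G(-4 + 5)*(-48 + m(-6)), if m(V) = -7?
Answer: -55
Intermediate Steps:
G(Z) = Z**2 (G(Z) = Z*Z = Z**2)
G(-4 + 5)*(-48 + m(-6)) = (-4 + 5)**2*(-48 - 7) = 1**2*(-55) = 1*(-55) = -55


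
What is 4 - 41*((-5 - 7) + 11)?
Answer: 45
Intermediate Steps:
4 - 41*((-5 - 7) + 11) = 4 - 41*(-12 + 11) = 4 - 41*(-1) = 4 + 41 = 45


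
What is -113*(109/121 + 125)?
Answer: -1721442/121 ≈ -14227.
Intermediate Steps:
-113*(109/121 + 125) = -113*15234/121 = -1721442/121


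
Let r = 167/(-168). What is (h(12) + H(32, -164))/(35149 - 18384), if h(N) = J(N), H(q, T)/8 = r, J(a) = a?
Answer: 17/70413 ≈ 0.00024143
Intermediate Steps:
r = -167/168 (r = 167*(-1/168) = -167/168 ≈ -0.99405)
H(q, T) = -167/21 (H(q, T) = 8*(-167/168) = -167/21)
h(N) = N
(h(12) + H(32, -164))/(35149 - 18384) = (12 - 167/21)/(35149 - 18384) = (85/21)/16765 = (85/21)*(1/16765) = 17/70413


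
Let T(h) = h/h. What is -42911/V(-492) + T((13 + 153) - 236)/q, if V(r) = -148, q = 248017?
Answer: 10642657635/36706516 ≈ 289.94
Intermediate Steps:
T(h) = 1
-42911/V(-492) + T((13 + 153) - 236)/q = -42911/(-148) + 1/248017 = -42911*(-1/148) + 1*(1/248017) = 42911/148 + 1/248017 = 10642657635/36706516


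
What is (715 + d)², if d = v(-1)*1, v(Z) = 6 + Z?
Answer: 518400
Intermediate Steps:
d = 5 (d = (6 - 1)*1 = 5*1 = 5)
(715 + d)² = (715 + 5)² = 720² = 518400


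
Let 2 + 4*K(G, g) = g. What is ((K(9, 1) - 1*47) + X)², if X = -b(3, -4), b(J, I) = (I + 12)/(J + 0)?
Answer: 358801/144 ≈ 2491.7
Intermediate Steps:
b(J, I) = (12 + I)/J
K(G, g) = -½ + g/4
X = -8/3 (X = -(12 - 4)/3 = -8/3 ≈ -2.6667)
((K(9, 1) - 1*47) + X)² = (((-½ + (¼)*1) - 1*47) - 8/3)² = (((-½ + ¼) - 47) - 8/3)² = ((-¼ - 47) - 8/3)² = (-189/4 - 8/3)² = (-599/12)² = 358801/144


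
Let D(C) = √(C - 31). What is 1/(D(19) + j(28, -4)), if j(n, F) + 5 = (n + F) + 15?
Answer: 17/584 - I*√3/584 ≈ 0.02911 - 0.0029658*I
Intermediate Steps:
D(C) = √(-31 + C)
j(n, F) = 10 + F + n (j(n, F) = -5 + ((n + F) + 15) = -5 + ((F + n) + 15) = -5 + (15 + F + n) = 10 + F + n)
1/(D(19) + j(28, -4)) = 1/(√(-31 + 19) + (10 - 4 + 28)) = 1/(√(-12) + 34) = 1/(2*I*√3 + 34) = 1/(34 + 2*I*√3)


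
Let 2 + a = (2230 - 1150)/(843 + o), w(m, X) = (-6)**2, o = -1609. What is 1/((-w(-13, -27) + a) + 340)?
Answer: 383/115126 ≈ 0.0033268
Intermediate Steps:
w(m, X) = 36
a = -1306/383 (a = -2 + (2230 - 1150)/(843 - 1609) = -2 + 1080/(-766) = -2 + 1080*(-1/766) = -2 - 540/383 = -1306/383 ≈ -3.4099)
1/((-w(-13, -27) + a) + 340) = 1/((-1*36 - 1306/383) + 340) = 1/((-36 - 1306/383) + 340) = 1/(-15094/383 + 340) = 1/(115126/383) = 383/115126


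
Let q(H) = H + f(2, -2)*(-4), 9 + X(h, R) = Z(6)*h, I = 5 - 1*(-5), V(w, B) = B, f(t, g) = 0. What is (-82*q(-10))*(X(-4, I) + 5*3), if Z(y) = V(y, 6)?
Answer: -14760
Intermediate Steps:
Z(y) = 6
I = 10 (I = 5 + 5 = 10)
X(h, R) = -9 + 6*h
q(H) = H (q(H) = H + 0*(-4) = H + 0 = H)
(-82*q(-10))*(X(-4, I) + 5*3) = (-82*(-10))*((-9 + 6*(-4)) + 5*3) = 820*((-9 - 24) + 15) = 820*(-33 + 15) = 820*(-18) = -14760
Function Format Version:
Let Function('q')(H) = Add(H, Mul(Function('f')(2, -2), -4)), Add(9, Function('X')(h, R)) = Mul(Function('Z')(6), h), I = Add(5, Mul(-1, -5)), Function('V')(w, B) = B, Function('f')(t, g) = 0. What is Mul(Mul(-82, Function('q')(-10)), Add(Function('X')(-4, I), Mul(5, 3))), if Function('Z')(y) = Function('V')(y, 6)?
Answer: -14760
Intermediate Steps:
Function('Z')(y) = 6
I = 10 (I = Add(5, 5) = 10)
Function('X')(h, R) = Add(-9, Mul(6, h))
Function('q')(H) = H (Function('q')(H) = Add(H, Mul(0, -4)) = Add(H, 0) = H)
Mul(Mul(-82, Function('q')(-10)), Add(Function('X')(-4, I), Mul(5, 3))) = Mul(Mul(-82, -10), Add(Add(-9, Mul(6, -4)), Mul(5, 3))) = Mul(820, Add(Add(-9, -24), 15)) = Mul(820, Add(-33, 15)) = Mul(820, -18) = -14760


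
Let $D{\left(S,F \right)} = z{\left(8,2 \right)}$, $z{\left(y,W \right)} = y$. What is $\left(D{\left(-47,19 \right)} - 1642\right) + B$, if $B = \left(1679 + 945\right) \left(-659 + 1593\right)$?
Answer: $2449182$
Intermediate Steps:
$D{\left(S,F \right)} = 8$
$B = 2450816$ ($B = 2624 \cdot 934 = 2450816$)
$\left(D{\left(-47,19 \right)} - 1642\right) + B = \left(8 - 1642\right) + 2450816 = -1634 + 2450816 = 2449182$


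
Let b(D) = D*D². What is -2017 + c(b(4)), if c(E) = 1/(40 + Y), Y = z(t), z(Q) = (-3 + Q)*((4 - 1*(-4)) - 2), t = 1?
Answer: -56475/28 ≈ -2017.0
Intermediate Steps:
b(D) = D³
z(Q) = -18 + 6*Q (z(Q) = (-3 + Q)*((4 + 4) - 2) = (-3 + Q)*(8 - 2) = (-3 + Q)*6 = -18 + 6*Q)
Y = -12 (Y = -18 + 6*1 = -18 + 6 = -12)
c(E) = 1/28 (c(E) = 1/(40 - 12) = 1/28)
-2017 + c(b(4)) = -2017 + 1/28 = -56475/28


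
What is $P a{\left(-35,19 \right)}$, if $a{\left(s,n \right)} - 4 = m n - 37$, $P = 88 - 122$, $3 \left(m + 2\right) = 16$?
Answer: $- \frac{3094}{3} \approx -1031.3$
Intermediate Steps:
$m = \frac{10}{3}$ ($m = -2 + \frac{1}{3} \cdot 16 = -2 + \frac{16}{3} = \frac{10}{3} \approx 3.3333$)
$P = -34$ ($P = 88 - 122 = -34$)
$a{\left(s,n \right)} = -33 + \frac{10 n}{3}$ ($a{\left(s,n \right)} = 4 + \left(\frac{10 n}{3} - 37\right) = 4 + \left(-37 + \frac{10 n}{3}\right) = -33 + \frac{10 n}{3}$)
$P a{\left(-35,19 \right)} = - 34 \left(-33 + \frac{10}{3} \cdot 19\right) = - 34 \left(-33 + \frac{190}{3}\right) = \left(-34\right) \frac{91}{3} = - \frac{3094}{3}$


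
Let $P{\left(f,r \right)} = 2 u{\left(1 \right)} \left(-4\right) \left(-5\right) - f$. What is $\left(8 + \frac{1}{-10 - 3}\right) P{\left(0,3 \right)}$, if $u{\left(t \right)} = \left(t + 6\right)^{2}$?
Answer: $\frac{201880}{13} \approx 15529.0$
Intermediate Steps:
$u{\left(t \right)} = \left(6 + t\right)^{2}$
$P{\left(f,r \right)} = 1960 - f$ ($P{\left(f,r \right)} = 2 \left(6 + 1\right)^{2} \left(-4\right) \left(-5\right) - f = 2 \cdot 7^{2} \left(-4\right) \left(-5\right) - f = 2 \cdot 49 \left(-4\right) \left(-5\right) - f = 2 \left(-196\right) \left(-5\right) - f = \left(-392\right) \left(-5\right) - f = 1960 - f$)
$\left(8 + \frac{1}{-10 - 3}\right) P{\left(0,3 \right)} = \left(8 + \frac{1}{-10 - 3}\right) \left(1960 - 0\right) = \left(8 + \frac{1}{-13}\right) \left(1960 + 0\right) = \left(8 - \frac{1}{13}\right) 1960 = \frac{103}{13} \cdot 1960 = \frac{201880}{13}$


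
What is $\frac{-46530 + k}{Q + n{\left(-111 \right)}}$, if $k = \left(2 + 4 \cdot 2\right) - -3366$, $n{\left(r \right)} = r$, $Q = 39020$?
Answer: $- \frac{43154}{38909} \approx -1.1091$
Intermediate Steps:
$k = 3376$ ($k = \left(2 + 8\right) + 3366 = 10 + 3366 = 3376$)
$\frac{-46530 + k}{Q + n{\left(-111 \right)}} = \frac{-46530 + 3376}{39020 - 111} = - \frac{43154}{38909}$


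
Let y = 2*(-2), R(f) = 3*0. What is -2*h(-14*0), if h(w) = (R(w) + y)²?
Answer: -32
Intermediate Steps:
R(f) = 0
y = -4
h(w) = 16 (h(w) = (0 - 4)² = (-4)² = 16)
-2*h(-14*0) = -2*16 = -32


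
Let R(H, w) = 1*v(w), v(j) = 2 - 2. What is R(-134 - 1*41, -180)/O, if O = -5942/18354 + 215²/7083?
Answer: 0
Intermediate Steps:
v(j) = 0
O = 134387744/21666897 (O = -5942*1/18354 + 46225*(1/7083) = -2971/9177 + 46225/7083 = 134387744/21666897 ≈ 6.2024)
R(H, w) = 0 (R(H, w) = 1*0 = 0)
R(-134 - 1*41, -180)/O = 0/(134387744/21666897) = 0*(21666897/134387744) = 0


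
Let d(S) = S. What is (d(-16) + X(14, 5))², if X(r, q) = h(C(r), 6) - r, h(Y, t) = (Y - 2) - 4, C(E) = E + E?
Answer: 64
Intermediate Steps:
C(E) = 2*E
h(Y, t) = -6 + Y (h(Y, t) = (-2 + Y) - 4 = -6 + Y)
X(r, q) = -6 + r (X(r, q) = (-6 + 2*r) - r = -6 + r)
(d(-16) + X(14, 5))² = (-16 + (-6 + 14))² = (-16 + 8)² = (-8)² = 64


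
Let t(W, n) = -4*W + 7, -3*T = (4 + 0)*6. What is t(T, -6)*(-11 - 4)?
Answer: -585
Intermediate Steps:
T = -8 (T = -(4 + 0)*6/3 = -4*6/3 = -⅓*24 = -8)
t(W, n) = 7 - 4*W
t(T, -6)*(-11 - 4) = (7 - 4*(-8))*(-11 - 4) = (7 + 32)*(-15) = 39*(-15) = -585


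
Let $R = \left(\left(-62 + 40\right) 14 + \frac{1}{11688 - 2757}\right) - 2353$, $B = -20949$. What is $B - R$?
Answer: $- \frac{163330129}{8931} \approx -18288.0$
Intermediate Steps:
$R = - \frac{23765390}{8931}$ ($R = \left(\left(-22\right) 14 + \frac{1}{8931}\right) - 2353 = \left(-308 + \frac{1}{8931}\right) - 2353 = - \frac{2750747}{8931} - 2353 = - \frac{23765390}{8931} \approx -2661.0$)
$B - R = -20949 - - \frac{23765390}{8931} = -20949 + \frac{23765390}{8931} = - \frac{163330129}{8931}$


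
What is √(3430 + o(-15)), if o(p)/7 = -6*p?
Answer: 2*√1015 ≈ 63.718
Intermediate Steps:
o(p) = -42*p (o(p) = 7*(-6*p) = -42*p)
√(3430 + o(-15)) = √(3430 - 42*(-15)) = √(3430 + 630) = √4060 = 2*√1015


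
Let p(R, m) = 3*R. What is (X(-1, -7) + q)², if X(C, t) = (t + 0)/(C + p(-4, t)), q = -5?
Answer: 3364/169 ≈ 19.905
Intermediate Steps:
X(C, t) = t/(-12 + C) (X(C, t) = (t + 0)/(C + 3*(-4)) = t/(C - 12) = t/(-12 + C))
(X(-1, -7) + q)² = (-7/(-12 - 1) - 5)² = (-7/(-13) - 5)² = (-7*(-1/13) - 5)² = (7/13 - 5)² = (-58/13)² = 3364/169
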